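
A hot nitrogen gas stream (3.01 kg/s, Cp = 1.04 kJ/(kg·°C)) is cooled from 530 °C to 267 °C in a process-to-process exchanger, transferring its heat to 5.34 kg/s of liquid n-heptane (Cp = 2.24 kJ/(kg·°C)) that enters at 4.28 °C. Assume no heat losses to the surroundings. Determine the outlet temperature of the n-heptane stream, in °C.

T_c,out = 73.1 °C

Heat released by hot stream: Q = 3.01 × 1.04 × (530 − 267) = 823.3 kJ/s
Energy balance on cold side (adiabatic exchanger): Q = ṁ_c·Cp_c·(T_c,out − T_c,in)
T_c,out = 4.28 + 823.3/(5.34 × 2.24) = 73.108 °C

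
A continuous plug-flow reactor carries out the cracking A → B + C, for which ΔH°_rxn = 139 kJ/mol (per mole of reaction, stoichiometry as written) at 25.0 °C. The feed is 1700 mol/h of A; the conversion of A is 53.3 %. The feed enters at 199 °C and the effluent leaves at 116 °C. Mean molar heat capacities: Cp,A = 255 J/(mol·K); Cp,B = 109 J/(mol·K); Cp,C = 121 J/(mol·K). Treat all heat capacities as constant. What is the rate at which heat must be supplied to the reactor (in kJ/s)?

Extent of reaction ξ = 0.533 × 1700 = 906.1 mol/h
Reaction term: ξ·ΔH°_rxn = 906.1 × 139 = 125950 kJ/h
Sensible, feed 199→25 °C: -75429 kJ/h
Outlet flows (mol/h): A 793.9, B 906.1, C 906.1
Sensible, products 25→116 °C: 37387 kJ/h
Q = ΔH = 87906 kJ/h = 24.418 kW
Heat supplied = 24.418 kJ/s

Q_in = 24.4 kJ/s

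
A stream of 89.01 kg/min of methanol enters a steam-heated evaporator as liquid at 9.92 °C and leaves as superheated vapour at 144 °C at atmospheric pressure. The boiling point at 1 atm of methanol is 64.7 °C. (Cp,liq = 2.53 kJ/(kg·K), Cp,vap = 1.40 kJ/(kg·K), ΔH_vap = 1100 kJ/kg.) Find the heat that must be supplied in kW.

Q = 2000 kW

liquid 9.92→64.7 °C: 138.59 kJ/kg
vaporisation at 64.7 °C: 1100 kJ/kg
vapour 64.7→144 °C: 111.02 kJ/kg
Δh = 138.59 + 1100 + 111.02 = 1349.6 kJ/kg
Q = ṁ·Δh = 89.01 kg/min × 1349.6 kJ/kg = 120130 kJ/min
|Q| = 2002.2 kW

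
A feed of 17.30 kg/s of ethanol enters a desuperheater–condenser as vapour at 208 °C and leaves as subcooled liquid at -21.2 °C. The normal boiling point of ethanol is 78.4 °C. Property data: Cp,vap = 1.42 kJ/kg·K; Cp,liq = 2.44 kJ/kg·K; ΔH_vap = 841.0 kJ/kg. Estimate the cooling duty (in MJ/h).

vapour 208→78.4 °C: -184.03 kJ/kg
condensation at 78.4 °C: -841 kJ/kg
liquid 78.4→-21.2 °C: -243.02 kJ/kg
Δh = -184.03 + -841 + -243.02 = -1268.1 kJ/kg
Q = ṁ·Δh = 17.30 kg/s × -1268.1 kJ/kg = -21937 kJ/s
|Q| = 21937 kW = 78975 MJ/h

Q_c = 79000 MJ/h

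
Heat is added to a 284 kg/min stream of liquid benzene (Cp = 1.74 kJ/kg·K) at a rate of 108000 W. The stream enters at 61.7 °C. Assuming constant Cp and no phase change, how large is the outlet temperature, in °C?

Q = 108000 W = 6480 kJ/min
ΔT = Q/(ṁ·Cp) = 6480/(284×1.74) = 13.113 K
T_out = 61.7 + 13.113 = 74.813 °C

T_out = 74.8 °C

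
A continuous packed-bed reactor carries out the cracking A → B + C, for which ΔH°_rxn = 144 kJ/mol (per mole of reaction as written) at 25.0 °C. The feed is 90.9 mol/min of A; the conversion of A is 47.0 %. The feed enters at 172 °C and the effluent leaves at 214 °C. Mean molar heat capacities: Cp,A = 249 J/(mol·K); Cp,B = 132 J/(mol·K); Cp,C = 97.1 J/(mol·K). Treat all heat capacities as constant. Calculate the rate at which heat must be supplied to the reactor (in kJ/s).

Q_in = 116 kJ/s

Extent of reaction ξ = 0.470 × 90.9 = 42.723 mol/min
Reaction term: ξ·ΔH°_rxn = 42.723 × 144 = 6152.1 kJ/min
Sensible, feed 172→25 °C: -3327.2 kJ/min
Outlet flows (mol/min): A 48.177, B 42.723, C 42.723
Sensible, products 25→214 °C: 4117.2 kJ/min
Q = ΔH = 6942.1 kJ/min = 115.7 kW
Heat supplied = 115.7 kJ/s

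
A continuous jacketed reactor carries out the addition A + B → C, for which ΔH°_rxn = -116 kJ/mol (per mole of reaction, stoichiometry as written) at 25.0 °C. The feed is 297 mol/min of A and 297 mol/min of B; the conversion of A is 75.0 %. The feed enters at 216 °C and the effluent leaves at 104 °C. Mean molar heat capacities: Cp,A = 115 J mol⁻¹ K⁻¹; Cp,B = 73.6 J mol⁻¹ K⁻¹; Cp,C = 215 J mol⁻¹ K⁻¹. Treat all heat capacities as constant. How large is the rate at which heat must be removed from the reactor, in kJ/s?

Q_out = 527 kJ/s

Extent of reaction ξ = 0.750 × 297 = 222.75 mol/min
Reaction term: ξ·ΔH°_rxn = 222.75 × -116 = -25839 kJ/min
Sensible, feed 216→25 °C: -10699 kJ/min
Outlet flows (mol/min): A 74.25, B 74.25, C 222.75
Sensible, products 25→104 °C: 4889.7 kJ/min
Q = ΔH = -31648 kJ/min = -527.47 kW
Heat removed = 527.47 kJ/s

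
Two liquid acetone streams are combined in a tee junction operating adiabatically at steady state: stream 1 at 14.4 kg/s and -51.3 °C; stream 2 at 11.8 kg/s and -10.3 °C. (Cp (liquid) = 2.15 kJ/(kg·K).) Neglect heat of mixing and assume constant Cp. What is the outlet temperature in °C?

Energy balance with Q = 0: Σ ṁᵢCp,ᵢ(T_out − Tᵢ) = 0
Σ ṁᵢCp,ᵢTᵢ = 14.4×2.15×-51.3 + 11.8×2.15×-10.3 = -1849.6
Σ ṁᵢCp,ᵢ = 14.4×2.15 + 11.8×2.15 = 56.33
T_out = -1849.6 / 56.33 = -32.834 °C

T_out = -32.8 °C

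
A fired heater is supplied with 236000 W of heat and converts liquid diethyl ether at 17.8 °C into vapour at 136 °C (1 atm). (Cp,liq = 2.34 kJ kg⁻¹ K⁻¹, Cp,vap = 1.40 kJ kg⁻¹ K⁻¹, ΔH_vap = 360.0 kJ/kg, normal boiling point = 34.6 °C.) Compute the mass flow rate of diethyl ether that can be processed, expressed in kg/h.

Δh = 2.34×(34.6−17.8) + 360.0 + 1.40×(136−34.6) = 541.27 kJ/kg
Q = 236000 W = 236 kJ/s = 849600 kJ/h
ṁ = Q/Δh = 849600 / 541.27 = 1569.6 kg/h

ṁ = 1570 kg/h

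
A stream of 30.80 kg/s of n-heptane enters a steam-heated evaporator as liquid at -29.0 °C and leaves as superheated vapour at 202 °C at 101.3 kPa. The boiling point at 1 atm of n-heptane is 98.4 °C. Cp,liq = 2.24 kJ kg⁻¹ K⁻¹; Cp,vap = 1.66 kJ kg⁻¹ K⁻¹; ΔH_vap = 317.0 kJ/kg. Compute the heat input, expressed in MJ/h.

Q = 85900 MJ/h

liquid -29.0→98.4 °C: 285.38 kJ/kg
vaporisation at 98.4 °C: 317 kJ/kg
vapour 98.4→202 °C: 171.98 kJ/kg
Δh = 285.38 + 317 + 171.98 = 774.35 kJ/kg
Q = ṁ·Δh = 30.80 kg/s × 774.35 kJ/kg = 23850 kJ/s
|Q| = 23850 kW = 85860 MJ/h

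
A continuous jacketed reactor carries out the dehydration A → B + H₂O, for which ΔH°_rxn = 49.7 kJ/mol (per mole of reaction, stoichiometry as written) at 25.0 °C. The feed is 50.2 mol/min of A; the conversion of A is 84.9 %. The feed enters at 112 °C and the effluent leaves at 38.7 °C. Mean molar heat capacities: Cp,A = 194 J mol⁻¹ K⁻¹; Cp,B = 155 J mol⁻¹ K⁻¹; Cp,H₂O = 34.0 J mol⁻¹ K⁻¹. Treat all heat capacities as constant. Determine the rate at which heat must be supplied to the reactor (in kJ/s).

Q_in = 23.4 kJ/s

Extent of reaction ξ = 0.849 × 50.2 = 42.62 mol/min
Reaction term: ξ·ΔH°_rxn = 42.62 × 49.7 = 2118.2 kJ/min
Sensible, feed 112→25 °C: -847.28 kJ/min
Outlet flows (mol/min): A 7.5802, B 42.62, H₂O 42.62
Sensible, products 25→38.7 °C: 130.5 kJ/min
Q = ΔH = 1401.4 kJ/min = 23.357 kW
Heat supplied = 23.357 kJ/s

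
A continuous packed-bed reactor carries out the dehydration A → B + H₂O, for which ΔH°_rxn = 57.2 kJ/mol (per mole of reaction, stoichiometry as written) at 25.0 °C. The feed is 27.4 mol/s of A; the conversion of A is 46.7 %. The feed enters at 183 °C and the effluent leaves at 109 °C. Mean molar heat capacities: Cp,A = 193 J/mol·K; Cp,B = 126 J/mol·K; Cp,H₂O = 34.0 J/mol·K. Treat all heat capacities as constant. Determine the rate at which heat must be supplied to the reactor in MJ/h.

Extent of reaction ξ = 0.467 × 27.4 = 12.796 mol/s
Reaction term: ξ·ΔH°_rxn = 12.796 × 57.2 = 731.92 kJ/s
Sensible, feed 183→25 °C: -835.54 kJ/s
Outlet flows (mol/s): A 14.604, B 12.796, H₂O 12.796
Sensible, products 25→109 °C: 408.74 kJ/s
Q = ΔH = 305.12 kJ/s = 305.12 kW
Heat supplied = 1098.4 MJ/h

Q_in = 1100 MJ/h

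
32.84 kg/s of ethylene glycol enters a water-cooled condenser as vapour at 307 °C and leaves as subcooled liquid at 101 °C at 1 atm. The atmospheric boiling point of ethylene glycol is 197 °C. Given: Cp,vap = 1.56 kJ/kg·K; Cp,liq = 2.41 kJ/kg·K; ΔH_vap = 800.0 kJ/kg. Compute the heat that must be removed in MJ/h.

vapour 307→197 °C: -171.6 kJ/kg
condensation at 197 °C: -800 kJ/kg
liquid 197→101 °C: -231.36 kJ/kg
Δh = -171.6 + -800 + -231.36 = -1203 kJ/kg
Q = ṁ·Δh = 32.84 kg/s × -1203 kJ/kg = -39505 kJ/s
|Q| = 39505 kW = 142220 MJ/h

Q_c = 142000 MJ/h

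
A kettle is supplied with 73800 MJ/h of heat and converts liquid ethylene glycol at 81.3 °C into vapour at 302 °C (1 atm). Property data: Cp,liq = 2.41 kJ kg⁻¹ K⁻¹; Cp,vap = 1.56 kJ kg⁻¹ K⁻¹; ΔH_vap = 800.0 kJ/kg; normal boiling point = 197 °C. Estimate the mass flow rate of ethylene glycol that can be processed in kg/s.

Δh = 2.41×(197−81.3) + 800.0 + 1.56×(302−197) = 1242.6 kJ/kg
Q = 73800 MJ/h = 20500 kJ/s = 20500 kJ/s
ṁ = Q/Δh = 20500 / 1242.6 = 16.497 kg/s

ṁ = 16.5 kg/s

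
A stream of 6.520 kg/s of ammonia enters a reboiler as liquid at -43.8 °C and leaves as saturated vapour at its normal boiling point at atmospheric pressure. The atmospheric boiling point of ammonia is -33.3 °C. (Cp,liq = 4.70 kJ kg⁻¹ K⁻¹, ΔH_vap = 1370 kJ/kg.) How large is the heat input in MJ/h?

liquid -43.8→-33.3 °C: 49.35 kJ/kg
vaporisation at -33.3 °C: 1370 kJ/kg
Δh = 49.35 + 1370 = 1419.3 kJ/kg
Q = ṁ·Δh = 6.520 kg/s × 1419.3 kJ/kg = 9254.2 kJ/s
|Q| = 9254.2 kW = 33315 MJ/h

Q = 33300 MJ/h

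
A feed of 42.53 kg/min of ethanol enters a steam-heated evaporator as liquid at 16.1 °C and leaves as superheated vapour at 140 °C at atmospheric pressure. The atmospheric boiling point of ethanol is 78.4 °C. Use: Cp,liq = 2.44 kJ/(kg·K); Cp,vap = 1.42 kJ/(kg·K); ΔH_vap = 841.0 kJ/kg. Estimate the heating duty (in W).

liquid 16.1→78.4 °C: 152.01 kJ/kg
vaporisation at 78.4 °C: 841 kJ/kg
vapour 78.4→140 °C: 87.472 kJ/kg
Δh = 152.01 + 841 + 87.472 = 1080.5 kJ/kg
Q = ṁ·Δh = 42.53 kg/min × 1080.5 kJ/kg = 45953 kJ/min
|Q| = 765.88 kW = 765880 W

Q = 766000 W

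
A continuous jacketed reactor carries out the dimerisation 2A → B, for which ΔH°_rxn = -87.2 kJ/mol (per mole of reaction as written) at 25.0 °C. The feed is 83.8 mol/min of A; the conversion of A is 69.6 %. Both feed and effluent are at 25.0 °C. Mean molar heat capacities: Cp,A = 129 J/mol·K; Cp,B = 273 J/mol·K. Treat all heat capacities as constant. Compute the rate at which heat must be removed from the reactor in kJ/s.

Q_out = 42.4 kJ/s

Extent of reaction ξ = 0.696 × 83.8 / 2 = 29.162 mol/min
Reaction term: ξ·ΔH°_rxn = 29.162 × -87.2 = -2543 kJ/min
Q = ΔH = -2543 kJ/min = -42.383 kW
Heat removed = 42.383 kJ/s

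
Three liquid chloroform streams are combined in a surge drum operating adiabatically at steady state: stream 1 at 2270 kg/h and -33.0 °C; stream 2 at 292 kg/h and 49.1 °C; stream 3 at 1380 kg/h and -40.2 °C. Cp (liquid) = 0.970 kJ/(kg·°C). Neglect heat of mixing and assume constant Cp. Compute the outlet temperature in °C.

T_out = -29.4 °C

No heat crosses the boundary, so H_out = H_in.
Σ ṁᵢCp,ᵢTᵢ = 2270×0.970×-33.0 + 292×0.970×49.1 + 1380×0.970×-40.2 = -112570
Σ ṁᵢCp,ᵢ = 2270×0.970 + 292×0.970 + 1380×0.970 = 3823.7
T_out = -112570 / 3823.7 = -29.439 °C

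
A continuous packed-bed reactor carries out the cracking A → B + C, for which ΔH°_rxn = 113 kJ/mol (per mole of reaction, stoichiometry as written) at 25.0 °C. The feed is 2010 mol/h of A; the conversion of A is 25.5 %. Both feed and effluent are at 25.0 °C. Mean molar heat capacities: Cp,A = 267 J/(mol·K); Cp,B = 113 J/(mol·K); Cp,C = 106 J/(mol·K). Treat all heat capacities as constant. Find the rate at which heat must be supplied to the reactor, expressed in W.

Q_in = 16100 W

Extent of reaction ξ = 0.255 × 2010 = 512.55 mol/h
Reaction term: ξ·ΔH°_rxn = 512.55 × 113 = 57918 kJ/h
Q = ΔH = 57918 kJ/h = 16.088 kW
Heat supplied = 16088 W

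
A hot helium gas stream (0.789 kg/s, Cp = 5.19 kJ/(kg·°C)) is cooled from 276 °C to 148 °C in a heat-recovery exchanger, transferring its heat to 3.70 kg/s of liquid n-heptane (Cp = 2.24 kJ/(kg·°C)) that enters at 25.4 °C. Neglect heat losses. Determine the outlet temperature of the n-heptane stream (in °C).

Heat released by hot stream: Q = 0.789 × 5.19 × (276 − 148) = 524.15 kJ/s
Energy balance on cold side (adiabatic exchanger): Q = ṁ_c·Cp_c·(T_c,out − T_c,in)
T_c,out = 25.4 + 524.15/(3.70 × 2.24) = 88.642 °C

T_c,out = 88.6 °C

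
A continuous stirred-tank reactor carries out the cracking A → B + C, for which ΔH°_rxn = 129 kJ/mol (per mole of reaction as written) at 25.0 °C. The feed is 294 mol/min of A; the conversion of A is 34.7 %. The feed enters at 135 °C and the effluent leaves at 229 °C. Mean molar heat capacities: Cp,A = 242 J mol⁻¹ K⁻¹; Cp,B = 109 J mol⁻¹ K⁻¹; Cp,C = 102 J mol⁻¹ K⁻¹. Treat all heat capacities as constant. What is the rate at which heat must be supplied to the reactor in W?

Extent of reaction ξ = 0.347 × 294 = 102.02 mol/min
Reaction term: ξ·ΔH°_rxn = 102.02 × 129 = 13160 kJ/min
Sensible, feed 135→25 °C: -7826.3 kJ/min
Outlet flows (mol/min): A 191.98, B 102.02, C 102.02
Sensible, products 25→229 °C: 13869 kJ/min
Q = ΔH = 19203 kJ/min = 320.05 kW
Heat supplied = 320050 W

Q_in = 320000 W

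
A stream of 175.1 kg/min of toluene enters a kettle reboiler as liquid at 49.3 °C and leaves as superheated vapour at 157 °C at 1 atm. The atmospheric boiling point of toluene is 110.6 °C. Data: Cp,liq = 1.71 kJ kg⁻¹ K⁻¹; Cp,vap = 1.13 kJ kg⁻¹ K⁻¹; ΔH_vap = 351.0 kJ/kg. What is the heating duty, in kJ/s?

Q = 1480 kJ/s

liquid 49.3→110.6 °C: 104.82 kJ/kg
vaporisation at 110.6 °C: 351 kJ/kg
vapour 110.6→157 °C: 52.432 kJ/kg
Δh = 104.82 + 351 + 52.432 = 508.25 kJ/kg
Q = ṁ·Δh = 175.1 kg/min × 508.25 kJ/kg = 88995 kJ/min
|Q| = 1483.3 kW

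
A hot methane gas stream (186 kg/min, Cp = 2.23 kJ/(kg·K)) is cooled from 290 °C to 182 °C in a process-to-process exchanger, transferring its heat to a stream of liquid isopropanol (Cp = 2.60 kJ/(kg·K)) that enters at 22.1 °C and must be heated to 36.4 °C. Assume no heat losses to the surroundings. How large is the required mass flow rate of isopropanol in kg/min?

Heat released by hot stream: Q = 186 × 2.23 × (290 − 182) = 44796 kJ/min
Energy balance on cold side (adiabatic exchanger): Q = ṁ_c·Cp_c·(T_c,out − T_c,in)
ṁ_c = 44796 / [2.60 × (36.4 − 22.1)] = 1204.8 kg/min

ṁ_c = 1200 kg/min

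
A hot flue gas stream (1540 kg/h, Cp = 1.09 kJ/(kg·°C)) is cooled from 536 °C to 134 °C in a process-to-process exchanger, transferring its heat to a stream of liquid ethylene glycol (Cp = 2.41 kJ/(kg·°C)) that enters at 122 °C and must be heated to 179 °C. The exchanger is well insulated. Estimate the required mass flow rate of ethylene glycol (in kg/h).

Heat released by hot stream: Q = 1540 × 1.09 × (536 − 134) = 674800 kJ/h
Energy balance on cold side (adiabatic exchanger): Q = ṁ_c·Cp_c·(T_c,out − T_c,in)
ṁ_c = 674800 / [2.41 × (179 − 122)] = 4912.3 kg/h

ṁ_c = 4910 kg/h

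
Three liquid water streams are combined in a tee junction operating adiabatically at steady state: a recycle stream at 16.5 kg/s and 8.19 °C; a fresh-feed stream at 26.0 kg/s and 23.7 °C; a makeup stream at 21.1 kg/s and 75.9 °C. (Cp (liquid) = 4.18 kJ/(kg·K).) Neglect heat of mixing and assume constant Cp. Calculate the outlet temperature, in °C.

T_out = 37.0 °C

No heat crosses the boundary, so H_out = H_in.
Σ ṁᵢCp,ᵢTᵢ = 16.5×4.18×8.19 + 26.0×4.18×23.7 + 21.1×4.18×75.9 = 9834.8
Σ ṁᵢCp,ᵢ = 16.5×4.18 + 26.0×4.18 + 21.1×4.18 = 265.85
T_out = 9834.8 / 265.85 = 36.994 °C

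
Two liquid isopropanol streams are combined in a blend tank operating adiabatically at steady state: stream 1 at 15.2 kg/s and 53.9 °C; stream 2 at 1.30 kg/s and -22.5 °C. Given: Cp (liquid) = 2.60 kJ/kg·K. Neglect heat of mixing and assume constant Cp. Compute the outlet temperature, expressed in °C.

T_out = 47.9 °C

Energy balance with Q = 0: Σ ṁᵢCp,ᵢ(T_out − Tᵢ) = 0
Σ ṁᵢCp,ᵢTᵢ = 15.2×2.60×53.9 + 1.30×2.60×-22.5 = 2054.1
Σ ṁᵢCp,ᵢ = 15.2×2.60 + 1.30×2.60 = 42.9
T_out = 2054.1 / 42.9 = 47.881 °C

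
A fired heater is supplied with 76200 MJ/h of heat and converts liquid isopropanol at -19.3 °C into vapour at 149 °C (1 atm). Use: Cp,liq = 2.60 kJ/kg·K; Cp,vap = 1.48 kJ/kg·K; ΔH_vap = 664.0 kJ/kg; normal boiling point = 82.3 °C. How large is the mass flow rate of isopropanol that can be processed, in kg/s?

Δh = 2.60×(82.3−-19.3) + 664.0 + 1.48×(149−82.3) = 1026.9 kJ/kg
Q = 76200 MJ/h = 21167 kJ/s = 21167 kJ/s
ṁ = Q/Δh = 21167 / 1026.9 = 20.613 kg/s

ṁ = 20.6 kg/s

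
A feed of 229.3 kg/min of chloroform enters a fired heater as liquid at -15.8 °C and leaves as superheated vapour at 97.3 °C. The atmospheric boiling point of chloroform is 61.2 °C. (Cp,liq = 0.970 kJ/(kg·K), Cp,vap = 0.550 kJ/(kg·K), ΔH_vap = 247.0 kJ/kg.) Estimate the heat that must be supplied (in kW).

liquid -15.8→61.2 °C: 74.69 kJ/kg
vaporisation at 61.2 °C: 247 kJ/kg
vapour 61.2→97.3 °C: 19.855 kJ/kg
Δh = 74.69 + 247 + 19.855 = 341.55 kJ/kg
Q = ṁ·Δh = 229.3 kg/min × 341.55 kJ/kg = 78316 kJ/min
|Q| = 1305.3 kW

Q = 1310 kW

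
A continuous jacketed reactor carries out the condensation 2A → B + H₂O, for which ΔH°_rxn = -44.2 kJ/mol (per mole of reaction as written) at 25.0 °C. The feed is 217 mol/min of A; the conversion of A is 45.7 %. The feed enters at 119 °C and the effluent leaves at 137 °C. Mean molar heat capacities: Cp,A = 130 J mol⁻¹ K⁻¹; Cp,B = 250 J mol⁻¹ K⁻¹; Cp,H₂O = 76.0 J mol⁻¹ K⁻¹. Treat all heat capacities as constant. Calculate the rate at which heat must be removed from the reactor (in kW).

Q_out = 22.0 kW

Extent of reaction ξ = 0.457 × 217 / 2 = 49.584 mol/min
Reaction term: ξ·ΔH°_rxn = 49.584 × -44.2 = -2191.6 kJ/min
Sensible, feed 119→25 °C: -2651.7 kJ/min
Outlet flows (mol/min): A 117.83, B 49.584, H₂O 49.584
Sensible, products 25→137 °C: 3526 kJ/min
Q = ΔH = -1317.3 kJ/min = -21.955 kW
Heat removed = 21.955 kW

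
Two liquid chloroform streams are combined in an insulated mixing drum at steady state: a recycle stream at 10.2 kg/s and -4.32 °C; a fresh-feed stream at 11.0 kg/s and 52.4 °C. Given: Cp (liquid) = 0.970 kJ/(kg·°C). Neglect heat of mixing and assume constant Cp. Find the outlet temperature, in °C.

T_out = 25.1 °C

Adiabatic, steady state ⇒ Σ ṁᵢCp,ᵢ(T_out − Tᵢ) = 0
T_out = Σ ṁᵢCp,ᵢTᵢ / Σ ṁᵢCp,ᵢ
      = 516.37 / 20.564 = 25.11 °C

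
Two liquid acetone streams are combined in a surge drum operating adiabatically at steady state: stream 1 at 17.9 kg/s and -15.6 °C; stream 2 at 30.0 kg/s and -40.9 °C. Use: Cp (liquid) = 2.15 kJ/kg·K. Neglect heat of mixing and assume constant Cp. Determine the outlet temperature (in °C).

T_out = -31.4 °C

No heat crosses the boundary, so H_out = H_in.
Σ ṁᵢCp,ᵢTᵢ = 17.9×2.15×-15.6 + 30.0×2.15×-40.9 = -3238.4
Σ ṁᵢCp,ᵢ = 17.9×2.15 + 30.0×2.15 = 102.98
T_out = -3238.4 / 102.98 = -31.446 °C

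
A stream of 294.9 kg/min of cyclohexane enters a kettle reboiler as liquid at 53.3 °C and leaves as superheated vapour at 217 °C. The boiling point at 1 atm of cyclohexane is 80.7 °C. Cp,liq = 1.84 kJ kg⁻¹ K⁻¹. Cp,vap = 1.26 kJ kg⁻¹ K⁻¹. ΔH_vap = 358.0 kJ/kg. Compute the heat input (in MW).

Q = 2.85 MW

liquid 53.3→80.7 °C: 50.416 kJ/kg
vaporisation at 80.7 °C: 358 kJ/kg
vapour 80.7→217 °C: 171.74 kJ/kg
Δh = 50.416 + 358 + 171.74 = 580.15 kJ/kg
Q = ṁ·Δh = 294.9 kg/min × 580.15 kJ/kg = 171090 kJ/min
|Q| = 2851.5 kW = 2.8515 MW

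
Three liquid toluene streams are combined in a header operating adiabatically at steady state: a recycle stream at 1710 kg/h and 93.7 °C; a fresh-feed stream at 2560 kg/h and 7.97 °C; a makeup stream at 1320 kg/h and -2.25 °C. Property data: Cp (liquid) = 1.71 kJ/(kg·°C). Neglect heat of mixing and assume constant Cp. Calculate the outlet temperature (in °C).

Energy balance with Q = 0: Σ ṁᵢCp,ᵢ(T_out − Tᵢ) = 0
T_out = Σ ṁᵢCp,ᵢTᵢ / Σ ṁᵢCp,ᵢ
      = 303800 / 9558.9 = 31.782 °C

T_out = 31.8 °C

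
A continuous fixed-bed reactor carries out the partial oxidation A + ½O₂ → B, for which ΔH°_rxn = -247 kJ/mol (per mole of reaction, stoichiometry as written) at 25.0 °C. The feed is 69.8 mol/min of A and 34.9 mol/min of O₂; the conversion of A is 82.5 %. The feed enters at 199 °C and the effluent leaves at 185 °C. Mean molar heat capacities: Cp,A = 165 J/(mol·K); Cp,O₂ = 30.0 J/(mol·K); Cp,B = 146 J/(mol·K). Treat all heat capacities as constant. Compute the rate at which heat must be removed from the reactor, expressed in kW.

Extent of reaction ξ = 0.825 × 69.8 = 57.585 mol/min
Reaction term: ξ·ΔH°_rxn = 57.585 × -247 = -14223 kJ/min
Sensible, feed 199→25 °C: -2186.1 kJ/min
Outlet flows (mol/min): A 12.215, O₂ 6.1075, B 57.585
Sensible, products 25→185 °C: 1697 kJ/min
Q = ΔH = -14713 kJ/min = -245.21 kW
Heat removed = 245.21 kW

Q_out = 245 kW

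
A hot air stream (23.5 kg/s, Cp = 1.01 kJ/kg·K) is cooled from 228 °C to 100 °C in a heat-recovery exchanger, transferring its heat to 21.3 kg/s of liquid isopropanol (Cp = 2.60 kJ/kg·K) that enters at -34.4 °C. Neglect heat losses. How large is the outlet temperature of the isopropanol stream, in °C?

Heat released by hot stream: Q = 23.5 × 1.01 × (228 − 100) = 3038.1 kJ/s
Energy balance on cold side (adiabatic exchanger): Q = ṁ_c·Cp_c·(T_c,out − T_c,in)
T_c,out = -34.4 + 3038.1/(21.3 × 2.60) = 20.459 °C

T_c,out = 20.5 °C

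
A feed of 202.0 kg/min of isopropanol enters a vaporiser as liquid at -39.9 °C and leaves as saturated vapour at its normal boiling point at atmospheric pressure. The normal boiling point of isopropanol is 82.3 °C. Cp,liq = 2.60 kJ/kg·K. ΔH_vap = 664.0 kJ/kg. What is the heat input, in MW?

Q = 3.31 MW

liquid -39.9→82.3 °C: 317.72 kJ/kg
vaporisation at 82.3 °C: 664 kJ/kg
Δh = 317.72 + 664 = 981.72 kJ/kg
Q = ṁ·Δh = 202.0 kg/min × 981.72 kJ/kg = 198310 kJ/min
|Q| = 3305.1 kW = 3.3051 MW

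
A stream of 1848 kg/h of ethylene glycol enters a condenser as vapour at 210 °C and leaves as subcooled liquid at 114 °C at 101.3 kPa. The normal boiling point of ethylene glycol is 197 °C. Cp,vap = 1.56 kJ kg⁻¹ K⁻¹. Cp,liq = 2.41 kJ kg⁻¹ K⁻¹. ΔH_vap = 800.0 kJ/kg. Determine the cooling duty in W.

vapour 210→197 °C: -20.28 kJ/kg
condensation at 197 °C: -800 kJ/kg
liquid 197→114 °C: -200.03 kJ/kg
Δh = -20.28 + -800 + -200.03 = -1020.3 kJ/kg
Q = ṁ·Δh = 1848 kg/h × -1020.3 kJ/kg = -1.8855e+06 kJ/h
|Q| = 523.76 kW = 523760 W

Q_c = 524000 W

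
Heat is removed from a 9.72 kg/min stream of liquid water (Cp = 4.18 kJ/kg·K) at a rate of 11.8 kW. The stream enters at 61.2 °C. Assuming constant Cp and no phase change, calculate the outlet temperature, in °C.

T_out = 43.8 °C

Q = 11.8 kW = 708 kJ/min
ΔT = Q/(ṁ·Cp) = 708/(9.72×4.18) = 17.426 K
T_out = 61.2 − 17.426 = 43.774 °C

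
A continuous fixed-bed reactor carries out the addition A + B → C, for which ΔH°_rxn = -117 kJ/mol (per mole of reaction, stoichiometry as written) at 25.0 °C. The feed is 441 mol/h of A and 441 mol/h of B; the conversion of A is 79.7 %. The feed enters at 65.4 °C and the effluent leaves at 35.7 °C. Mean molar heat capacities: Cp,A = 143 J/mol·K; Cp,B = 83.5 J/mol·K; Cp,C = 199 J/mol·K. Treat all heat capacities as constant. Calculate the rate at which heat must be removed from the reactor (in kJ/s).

Q_out = 12.3 kJ/s

Extent of reaction ξ = 0.797 × 441 = 351.48 mol/h
Reaction term: ξ·ΔH°_rxn = 351.48 × -117 = -41123 kJ/h
Sensible, feed 65.4→25 °C: -4035.4 kJ/h
Outlet flows (mol/h): A 89.523, B 89.523, C 351.48
Sensible, products 25→35.7 °C: 965.36 kJ/h
Q = ΔH = -44193 kJ/h = -12.276 kW
Heat removed = 12.276 kJ/s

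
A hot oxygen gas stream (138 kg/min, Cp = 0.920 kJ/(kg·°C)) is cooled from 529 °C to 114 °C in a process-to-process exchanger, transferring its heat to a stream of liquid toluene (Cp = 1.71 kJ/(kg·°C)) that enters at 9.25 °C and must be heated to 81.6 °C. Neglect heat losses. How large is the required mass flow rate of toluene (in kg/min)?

ṁ_c = 426 kg/min

Heat released by hot stream: Q = 138 × 0.920 × (529 − 114) = 52688 kJ/min
Energy balance on cold side (adiabatic exchanger): Q = ṁ_c·Cp_c·(T_c,out − T_c,in)
ṁ_c = 52688 / [1.71 × (81.6 − 9.25)] = 425.87 kg/min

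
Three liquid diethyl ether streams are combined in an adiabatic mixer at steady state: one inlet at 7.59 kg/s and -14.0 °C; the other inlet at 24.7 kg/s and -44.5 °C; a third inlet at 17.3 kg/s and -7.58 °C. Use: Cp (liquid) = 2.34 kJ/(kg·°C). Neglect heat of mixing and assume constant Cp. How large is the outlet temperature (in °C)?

Energy balance with Q = 0: Σ ṁᵢCp,ᵢ(T_out − Tᵢ) = 0
T_out = Σ ṁᵢCp,ᵢTᵢ / Σ ṁᵢCp,ᵢ
      = -3127.5 / 116.04 = -26.952 °C

T_out = -27.0 °C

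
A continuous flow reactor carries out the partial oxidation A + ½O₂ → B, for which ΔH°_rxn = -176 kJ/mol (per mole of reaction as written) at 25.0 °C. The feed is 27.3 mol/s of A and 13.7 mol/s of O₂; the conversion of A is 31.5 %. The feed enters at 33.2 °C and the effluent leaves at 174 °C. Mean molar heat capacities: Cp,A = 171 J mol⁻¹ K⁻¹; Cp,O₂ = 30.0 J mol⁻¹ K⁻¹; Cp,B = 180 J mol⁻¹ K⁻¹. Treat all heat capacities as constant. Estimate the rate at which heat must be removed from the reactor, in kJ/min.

Extent of reaction ξ = 0.315 × 27.3 = 8.5995 mol/s
Reaction term: ξ·ΔH°_rxn = 8.5995 × -176 = -1513.5 kJ/s
Sensible, feed 33.2→25 °C: -41.65 kJ/s
Outlet flows (mol/s): A 18.7, O₂ 9.4002, B 8.5995
Sensible, products 25→174 °C: 749.13 kJ/s
Q = ΔH = -806.03 kJ/s = -806.03 kW
Heat removed = 48362 kJ/min

Q_out = 48400 kJ/min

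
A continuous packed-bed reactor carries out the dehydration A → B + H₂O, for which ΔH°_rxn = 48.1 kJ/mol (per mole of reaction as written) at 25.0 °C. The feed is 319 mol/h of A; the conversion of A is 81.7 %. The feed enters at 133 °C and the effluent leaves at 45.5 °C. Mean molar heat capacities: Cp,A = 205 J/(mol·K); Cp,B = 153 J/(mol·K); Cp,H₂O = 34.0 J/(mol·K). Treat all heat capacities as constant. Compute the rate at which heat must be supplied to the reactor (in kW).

Q_in = 1.87 kW

Extent of reaction ξ = 0.817 × 319 = 260.62 mol/h
Reaction term: ξ·ΔH°_rxn = 260.62 × 48.1 = 12536 kJ/h
Sensible, feed 133→25 °C: -7062.7 kJ/h
Outlet flows (mol/h): A 58.377, B 260.62, H₂O 260.62
Sensible, products 25→45.5 °C: 1244.4 kJ/h
Q = ΔH = 6717.7 kJ/h = 1.866 kW
Heat supplied = 1.866 kW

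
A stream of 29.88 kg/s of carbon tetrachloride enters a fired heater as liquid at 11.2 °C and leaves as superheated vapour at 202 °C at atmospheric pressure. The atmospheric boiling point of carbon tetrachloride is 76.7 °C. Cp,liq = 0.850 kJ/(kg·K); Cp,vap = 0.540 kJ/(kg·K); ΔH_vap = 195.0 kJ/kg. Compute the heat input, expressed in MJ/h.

liquid 11.2→76.7 °C: 55.675 kJ/kg
vaporisation at 76.7 °C: 195 kJ/kg
vapour 76.7→202 °C: 67.662 kJ/kg
Δh = 55.675 + 195 + 67.662 = 318.34 kJ/kg
Q = ṁ·Δh = 29.88 kg/s × 318.34 kJ/kg = 9511.9 kJ/s
|Q| = 9511.9 kW = 34243 MJ/h

Q = 34200 MJ/h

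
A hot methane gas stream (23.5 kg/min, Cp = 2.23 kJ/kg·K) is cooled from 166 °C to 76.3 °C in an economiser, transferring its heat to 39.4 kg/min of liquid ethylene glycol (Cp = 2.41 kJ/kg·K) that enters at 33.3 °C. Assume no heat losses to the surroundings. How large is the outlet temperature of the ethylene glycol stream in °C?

T_c,out = 82.8 °C

Heat released by hot stream: Q = 23.5 × 2.23 × (166 − 76.3) = 4700.7 kJ/min
Energy balance on cold side (adiabatic exchanger): Q = ṁ_c·Cp_c·(T_c,out − T_c,in)
T_c,out = 33.3 + 4700.7/(39.4 × 2.41) = 82.805 °C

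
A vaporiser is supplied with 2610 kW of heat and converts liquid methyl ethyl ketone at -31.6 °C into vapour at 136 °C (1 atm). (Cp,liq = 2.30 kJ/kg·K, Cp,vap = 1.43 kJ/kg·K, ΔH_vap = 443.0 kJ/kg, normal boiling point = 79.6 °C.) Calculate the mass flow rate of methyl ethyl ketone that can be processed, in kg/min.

Δh = 2.30×(79.6−-31.6) + 443.0 + 1.43×(136−79.6) = 779.41 kJ/kg
Q = 2610 kW = 2610 kJ/s = 156600 kJ/min
ṁ = Q/Δh = 156600 / 779.41 = 200.92 kg/min

ṁ = 201 kg/min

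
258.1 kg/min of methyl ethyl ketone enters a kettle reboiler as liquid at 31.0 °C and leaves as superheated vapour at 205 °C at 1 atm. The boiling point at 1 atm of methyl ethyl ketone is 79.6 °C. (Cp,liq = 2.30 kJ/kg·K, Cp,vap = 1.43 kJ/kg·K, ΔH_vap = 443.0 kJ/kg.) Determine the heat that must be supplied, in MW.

liquid 31.0→79.6 °C: 111.78 kJ/kg
vaporisation at 79.6 °C: 443 kJ/kg
vapour 79.6→205 °C: 179.32 kJ/kg
Δh = 111.78 + 443 + 179.32 = 734.1 kJ/kg
Q = ṁ·Δh = 258.1 kg/min × 734.1 kJ/kg = 189470 kJ/min
|Q| = 3157.9 kW = 3.1579 MW

Q = 3.16 MW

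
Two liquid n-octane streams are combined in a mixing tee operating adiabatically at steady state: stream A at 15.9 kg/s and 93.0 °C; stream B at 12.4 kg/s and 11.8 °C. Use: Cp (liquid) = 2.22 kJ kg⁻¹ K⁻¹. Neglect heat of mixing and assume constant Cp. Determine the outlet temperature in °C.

Adiabatic, steady state ⇒ Σ ṁᵢCp,ᵢ(T_out − Tᵢ) = 0
T_out = Σ ṁᵢCp,ᵢTᵢ / Σ ṁᵢCp,ᵢ
      = 3607.5 / 62.826 = 57.421 °C

T_out = 57.4 °C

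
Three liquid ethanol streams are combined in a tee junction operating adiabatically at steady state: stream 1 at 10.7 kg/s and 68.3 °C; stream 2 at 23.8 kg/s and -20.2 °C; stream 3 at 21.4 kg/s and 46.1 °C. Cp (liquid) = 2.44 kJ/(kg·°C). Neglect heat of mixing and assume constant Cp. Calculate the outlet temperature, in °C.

Energy balance with Q = 0: Σ ṁᵢCp,ᵢ(T_out − Tᵢ) = 0
Σ ṁᵢCp,ᵢTᵢ = 10.7×2.44×68.3 + 23.8×2.44×-20.2 + 21.4×2.44×46.1 = 3017.3
Σ ṁᵢCp,ᵢ = 10.7×2.44 + 23.8×2.44 + 21.4×2.44 = 136.4
T_out = 3017.3 / 136.4 = 22.121 °C

T_out = 22.1 °C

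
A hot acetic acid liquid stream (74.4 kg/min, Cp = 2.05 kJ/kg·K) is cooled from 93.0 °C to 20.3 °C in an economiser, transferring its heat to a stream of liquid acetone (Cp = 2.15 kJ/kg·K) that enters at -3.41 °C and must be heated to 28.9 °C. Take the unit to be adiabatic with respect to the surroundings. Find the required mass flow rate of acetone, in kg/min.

ṁ_c = 160 kg/min

Heat released by hot stream: Q = 74.4 × 2.05 × (93.0 − 20.3) = 11088 kJ/min
Energy balance on cold side (adiabatic exchanger): Q = ṁ_c·Cp_c·(T_c,out − T_c,in)
ṁ_c = 11088 / [2.15 × (28.9 − -3.41)] = 159.62 kg/min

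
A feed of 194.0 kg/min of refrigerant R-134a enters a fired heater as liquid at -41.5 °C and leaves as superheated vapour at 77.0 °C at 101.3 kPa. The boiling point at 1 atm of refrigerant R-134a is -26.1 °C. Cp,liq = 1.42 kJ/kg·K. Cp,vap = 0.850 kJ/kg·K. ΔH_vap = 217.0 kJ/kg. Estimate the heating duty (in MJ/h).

liquid -41.5→-26.1 °C: 21.868 kJ/kg
vaporisation at -26.1 °C: 217 kJ/kg
vapour -26.1→77.0 °C: 87.635 kJ/kg
Δh = 21.868 + 217 + 87.635 = 326.5 kJ/kg
Q = ṁ·Δh = 194.0 kg/min × 326.5 kJ/kg = 63342 kJ/min
|Q| = 1055.7 kW = 3800.5 MJ/h

Q = 3800 MJ/h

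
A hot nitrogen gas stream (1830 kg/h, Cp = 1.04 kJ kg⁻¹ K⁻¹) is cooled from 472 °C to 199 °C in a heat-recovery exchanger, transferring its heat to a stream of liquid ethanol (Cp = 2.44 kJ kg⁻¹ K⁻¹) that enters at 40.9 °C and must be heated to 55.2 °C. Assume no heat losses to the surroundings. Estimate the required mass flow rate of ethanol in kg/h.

Heat released by hot stream: Q = 1830 × 1.04 × (472 − 199) = 519570 kJ/h
Energy balance on cold side (adiabatic exchanger): Q = ṁ_c·Cp_c·(T_c,out − T_c,in)
ṁ_c = 519570 / [2.44 × (55.2 − 40.9)] = 14891 kg/h

ṁ_c = 14900 kg/h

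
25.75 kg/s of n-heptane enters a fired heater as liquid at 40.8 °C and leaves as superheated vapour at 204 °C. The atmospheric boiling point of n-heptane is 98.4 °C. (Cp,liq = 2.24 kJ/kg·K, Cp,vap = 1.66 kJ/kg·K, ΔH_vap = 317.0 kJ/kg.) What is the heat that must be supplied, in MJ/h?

liquid 40.8→98.4 °C: 129.02 kJ/kg
vaporisation at 98.4 °C: 317 kJ/kg
vapour 98.4→204 °C: 175.3 kJ/kg
Δh = 129.02 + 317 + 175.3 = 621.32 kJ/kg
Q = ṁ·Δh = 25.75 kg/s × 621.32 kJ/kg = 15999 kJ/s
|Q| = 15999 kW = 57596 MJ/h

Q = 57600 MJ/h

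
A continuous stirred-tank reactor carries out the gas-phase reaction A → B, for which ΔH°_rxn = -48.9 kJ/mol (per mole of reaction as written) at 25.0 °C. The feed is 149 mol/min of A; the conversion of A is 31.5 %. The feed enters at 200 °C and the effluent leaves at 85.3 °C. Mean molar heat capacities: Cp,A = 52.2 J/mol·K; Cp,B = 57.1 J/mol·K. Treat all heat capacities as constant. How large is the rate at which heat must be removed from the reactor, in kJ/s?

Q_out = 52.9 kJ/s

Extent of reaction ξ = 0.315 × 149 = 46.935 mol/min
Reaction term: ξ·ΔH°_rxn = 46.935 × -48.9 = -2295.1 kJ/min
Sensible, feed 200→25 °C: -1361.1 kJ/min
Outlet flows (mol/min): A 102.06, B 46.935
Sensible, products 25→85.3 °C: 482.87 kJ/min
Q = ΔH = -3173.4 kJ/min = -52.889 kW
Heat removed = 52.889 kJ/s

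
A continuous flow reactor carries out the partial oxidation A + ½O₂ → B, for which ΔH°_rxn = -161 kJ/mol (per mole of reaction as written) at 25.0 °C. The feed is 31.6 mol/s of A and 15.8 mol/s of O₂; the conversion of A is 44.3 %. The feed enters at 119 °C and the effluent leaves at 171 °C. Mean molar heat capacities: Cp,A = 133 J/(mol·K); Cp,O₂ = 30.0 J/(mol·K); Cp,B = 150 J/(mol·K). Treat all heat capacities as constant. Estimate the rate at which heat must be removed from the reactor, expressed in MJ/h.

Extent of reaction ξ = 0.443 × 31.6 = 13.999 mol/s
Reaction term: ξ·ΔH°_rxn = 13.999 × -161 = -2253.8 kJ/s
Sensible, feed 119→25 °C: -439.62 kJ/s
Outlet flows (mol/s): A 17.601, O₂ 8.8006, B 13.999
Sensible, products 25→171 °C: 686.9 kJ/s
Q = ΔH = -2006.5 kJ/s = -2006.5 kW
Heat removed = 7223.5 MJ/h

Q_out = 7220 MJ/h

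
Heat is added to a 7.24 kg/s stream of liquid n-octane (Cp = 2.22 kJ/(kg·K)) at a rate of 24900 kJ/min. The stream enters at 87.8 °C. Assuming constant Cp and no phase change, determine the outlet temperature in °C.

T_out = 114 °C

Q = 24900 kJ/min = 415 kJ/s
ΔT = Q/(ṁ·Cp) = 415/(7.24×2.22) = 25.82 K
T_out = 87.8 + 25.82 = 113.62 °C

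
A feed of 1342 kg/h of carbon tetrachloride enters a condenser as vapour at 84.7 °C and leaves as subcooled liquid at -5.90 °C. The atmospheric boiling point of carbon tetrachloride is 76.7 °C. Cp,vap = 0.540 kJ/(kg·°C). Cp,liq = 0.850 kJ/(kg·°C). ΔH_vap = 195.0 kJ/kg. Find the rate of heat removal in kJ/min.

vapour 84.7→76.7 °C: -4.32 kJ/kg
condensation at 76.7 °C: -195 kJ/kg
liquid 76.7→-5.90 °C: -70.21 kJ/kg
Δh = -4.32 + -195 + -70.21 = -269.53 kJ/kg
Q = ṁ·Δh = 1342 kg/h × -269.53 kJ/kg = -361710 kJ/h
|Q| = 100.47 kW = 6028.5 kJ/min

Q_c = 6030 kJ/min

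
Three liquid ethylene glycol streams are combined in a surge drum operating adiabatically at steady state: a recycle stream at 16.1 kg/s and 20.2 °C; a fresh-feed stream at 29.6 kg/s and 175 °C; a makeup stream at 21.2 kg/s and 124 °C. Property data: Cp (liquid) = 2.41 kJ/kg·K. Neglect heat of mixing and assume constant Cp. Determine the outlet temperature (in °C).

Adiabatic, steady state ⇒ Σ ṁᵢCp,ᵢ(T_out − Tᵢ) = 0
T_out = Σ ṁᵢCp,ᵢTᵢ / Σ ṁᵢCp,ᵢ
      = 19603 / 161.23 = 121.58 °C

T_out = 122 °C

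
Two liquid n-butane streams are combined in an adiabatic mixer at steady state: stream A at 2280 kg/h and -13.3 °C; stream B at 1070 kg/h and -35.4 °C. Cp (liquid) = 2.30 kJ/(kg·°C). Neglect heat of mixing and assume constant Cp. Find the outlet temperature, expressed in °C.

No heat crosses the boundary, so H_out = H_in.
Σ ṁᵢCp,ᵢTᵢ = 2280×2.30×-13.3 + 1070×2.30×-35.4 = -156860
Σ ṁᵢCp,ᵢ = 2280×2.30 + 1070×2.30 = 7705
T_out = -156860 / 7705 = -20.359 °C

T_out = -20.4 °C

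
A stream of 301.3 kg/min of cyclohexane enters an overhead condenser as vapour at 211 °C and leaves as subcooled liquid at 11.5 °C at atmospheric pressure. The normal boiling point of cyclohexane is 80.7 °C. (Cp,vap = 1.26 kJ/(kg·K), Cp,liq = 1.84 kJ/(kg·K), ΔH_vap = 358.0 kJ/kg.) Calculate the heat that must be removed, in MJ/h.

vapour 211→80.7 °C: -164.18 kJ/kg
condensation at 80.7 °C: -358 kJ/kg
liquid 80.7→11.5 °C: -127.33 kJ/kg
Δh = -164.18 + -358 + -127.33 = -649.51 kJ/kg
Q = ṁ·Δh = 301.3 kg/min × -649.51 kJ/kg = -195700 kJ/min
|Q| = 3261.6 kW = 11742 MJ/h

Q_c = 11700 MJ/h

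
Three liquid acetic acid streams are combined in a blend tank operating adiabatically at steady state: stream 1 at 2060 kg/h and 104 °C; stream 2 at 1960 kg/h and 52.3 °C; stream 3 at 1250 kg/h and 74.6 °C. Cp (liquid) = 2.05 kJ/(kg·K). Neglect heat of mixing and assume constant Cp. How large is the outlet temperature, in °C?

No heat crosses the boundary, so H_out = H_in.
T_out = Σ ṁᵢCp,ᵢTᵢ / Σ ṁᵢCp,ᵢ
      = 840500 / 10804 = 77.798 °C

T_out = 77.8 °C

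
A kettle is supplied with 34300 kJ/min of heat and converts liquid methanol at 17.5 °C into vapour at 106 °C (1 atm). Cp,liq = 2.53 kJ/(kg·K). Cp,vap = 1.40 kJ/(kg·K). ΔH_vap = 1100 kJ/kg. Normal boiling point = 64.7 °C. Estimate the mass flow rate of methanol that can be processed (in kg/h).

Δh = 2.53×(64.7−17.5) + 1100 + 1.40×(106−64.7) = 1277.2 kJ/kg
Q = 34300 kJ/min = 571.67 kJ/s = 2.058e+06 kJ/h
ṁ = Q/Δh = 2.058e+06 / 1277.2 = 1611.3 kg/h

ṁ = 1610 kg/h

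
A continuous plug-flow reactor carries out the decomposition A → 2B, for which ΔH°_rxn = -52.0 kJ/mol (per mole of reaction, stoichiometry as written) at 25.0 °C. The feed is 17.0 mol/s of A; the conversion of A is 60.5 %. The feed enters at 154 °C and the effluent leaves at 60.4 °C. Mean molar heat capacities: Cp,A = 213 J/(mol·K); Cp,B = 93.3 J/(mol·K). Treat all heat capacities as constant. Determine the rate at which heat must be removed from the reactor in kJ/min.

Extent of reaction ξ = 0.605 × 17.0 = 10.285 mol/s
Reaction term: ξ·ΔH°_rxn = 10.285 × -52.0 = -534.82 kJ/s
Sensible, feed 154→25 °C: -467.11 kJ/s
Outlet flows (mol/s): A 6.715, B 20.57
Sensible, products 25→60.4 °C: 118.57 kJ/s
Q = ΔH = -883.36 kJ/s = -883.36 kW
Heat removed = 53001 kJ/min

Q_out = 53000 kJ/min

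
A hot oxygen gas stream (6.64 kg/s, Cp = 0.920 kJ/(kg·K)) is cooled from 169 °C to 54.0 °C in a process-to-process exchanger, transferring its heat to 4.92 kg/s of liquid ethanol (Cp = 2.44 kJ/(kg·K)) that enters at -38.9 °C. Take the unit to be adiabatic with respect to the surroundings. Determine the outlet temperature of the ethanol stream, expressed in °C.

T_c,out = 19.6 °C

Heat released by hot stream: Q = 6.64 × 0.920 × (169 − 54.0) = 702.51 kJ/s
Energy balance on cold side (adiabatic exchanger): Q = ṁ_c·Cp_c·(T_c,out − T_c,in)
T_c,out = -38.9 + 702.51/(4.92 × 2.44) = 19.619 °C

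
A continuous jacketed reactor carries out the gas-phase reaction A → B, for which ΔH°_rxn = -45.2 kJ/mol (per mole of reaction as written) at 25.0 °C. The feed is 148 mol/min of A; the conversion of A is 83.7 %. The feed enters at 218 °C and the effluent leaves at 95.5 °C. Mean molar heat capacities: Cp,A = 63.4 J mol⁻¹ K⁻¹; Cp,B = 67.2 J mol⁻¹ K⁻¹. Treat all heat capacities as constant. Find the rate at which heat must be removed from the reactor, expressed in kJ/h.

Q_out = 403000 kJ/h

Extent of reaction ξ = 0.837 × 148 = 123.88 mol/min
Reaction term: ξ·ΔH°_rxn = 123.88 × -45.2 = -5599.2 kJ/min
Sensible, feed 218→25 °C: -1811 kJ/min
Outlet flows (mol/min): A 24.124, B 123.88
Sensible, products 25→95.5 °C: 694.7 kJ/min
Q = ΔH = -6715.5 kJ/min = -111.92 kW
Heat removed = 402930 kJ/h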